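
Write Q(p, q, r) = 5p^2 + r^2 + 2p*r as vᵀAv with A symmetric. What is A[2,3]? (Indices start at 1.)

The coefficient of q·r in Q is 0. For a symmetric A this equals A[2,3] + A[3,2] = 2·A[2,3].
So A[2,3] = 0/2 = 0.

0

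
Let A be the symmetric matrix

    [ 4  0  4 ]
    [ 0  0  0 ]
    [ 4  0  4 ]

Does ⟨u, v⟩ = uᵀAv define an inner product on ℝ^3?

Applying the same elementary operations to the rows and columns of A produces a congruent diagonal matrix with entries 4, 0, 0.
Counting signs: 1 positive, 2 zero.
Hence Q is positive semidefinite.
⟨·,·⟩ is an inner product exactly when A is positive definite.

no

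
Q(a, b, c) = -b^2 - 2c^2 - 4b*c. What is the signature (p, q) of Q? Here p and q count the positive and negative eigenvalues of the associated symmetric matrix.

(1, 1)

The associated matrix is A = [[0, 0, 0], [0, -1, -2], [0, -2, -2]].
Symmetric row and column elimination reduces A to a congruent diagonal form with pivots 0, -1, 2.
That gives 1 positive, 1 negative, 1 zero pivots.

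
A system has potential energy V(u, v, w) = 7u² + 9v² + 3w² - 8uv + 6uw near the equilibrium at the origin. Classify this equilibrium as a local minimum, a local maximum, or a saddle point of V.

The Hessian at the origin is H = [[14, -8, 6], [-8, 18, 0], [6, 0, 6]].
Applying the same elementary operations to the rows and columns of H produces a congruent diagonal matrix with entries 14, 94/7, 120/47.
So there are 3 positive pivots.
H is positive definite, so the origin is a strict local minimum.

local minimum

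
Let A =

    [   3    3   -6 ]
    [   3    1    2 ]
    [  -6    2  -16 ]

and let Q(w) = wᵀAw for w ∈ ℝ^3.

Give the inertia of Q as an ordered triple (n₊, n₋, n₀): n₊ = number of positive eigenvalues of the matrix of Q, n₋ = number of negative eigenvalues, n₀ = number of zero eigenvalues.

Applying the same elementary operations to the rows and columns of A produces a congruent diagonal matrix with entries 3, -2, 4.
So there are 2 positive, 1 negative pivots.

(2, 1, 0)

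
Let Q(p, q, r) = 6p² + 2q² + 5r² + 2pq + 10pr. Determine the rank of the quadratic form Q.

3

The symmetric matrix is A = [[6, 1, 5], [1, 2, 0], [5, 0, 5]].
Row-reducing A symmetrically gives the diagonal entries 6, 11/6, 5/11.
So there are 3 positive pivots.
The rank is the number of nonzero pivots: 3.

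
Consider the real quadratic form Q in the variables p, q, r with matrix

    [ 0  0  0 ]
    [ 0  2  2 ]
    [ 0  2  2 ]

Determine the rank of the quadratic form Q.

1

Congruent diagonalization of A (simultaneous row and column reduction) yields pivots 0, 2, 0.
So there are 1 positive, 2 zero pivots.
The rank is the number of nonzero pivots: 1.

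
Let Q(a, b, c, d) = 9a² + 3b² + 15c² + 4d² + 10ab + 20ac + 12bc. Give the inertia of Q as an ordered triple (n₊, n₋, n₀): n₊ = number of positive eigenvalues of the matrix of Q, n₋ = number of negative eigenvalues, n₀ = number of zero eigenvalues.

Write A = [[9, 5, 10, 0], [5, 3, 6, 0], [10, 6, 15, 0], [0, 0, 0, 4]].
Symmetric row and column elimination reduces A to a congruent diagonal form with pivots 9, 2/9, 3, 4.
That gives 4 positive pivots.

(4, 0, 0)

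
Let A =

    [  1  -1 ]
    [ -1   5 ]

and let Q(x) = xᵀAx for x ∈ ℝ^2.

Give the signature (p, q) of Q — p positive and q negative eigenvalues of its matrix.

An LDLᵀ factorisation of A has diagonal entries 1, 4.
That gives 2 positive pivots.

(2, 0)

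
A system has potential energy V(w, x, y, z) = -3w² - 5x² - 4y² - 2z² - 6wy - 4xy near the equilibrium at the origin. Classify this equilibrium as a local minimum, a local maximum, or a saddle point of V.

local maximum

The Hessian at the origin is H = [[-6, 0, -6, 0], [0, -10, -4, 0], [-6, -4, -8, 0], [0, 0, 0, -4]].
Congruent diagonalization of H (simultaneous row and column reduction) yields pivots -6, -10, -2/5, -4.
Counting signs: 4 negative.
H is negative definite, so the origin is a strict local maximum.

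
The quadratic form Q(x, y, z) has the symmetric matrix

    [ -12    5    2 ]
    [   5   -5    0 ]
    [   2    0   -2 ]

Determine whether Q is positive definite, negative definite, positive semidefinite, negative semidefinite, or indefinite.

Leading principal minors: Δ_1 = -12, Δ_2 = 35, Δ_3 = -50.
The signs alternate starting with Δ_1 < 0, so by Sylvester's criterion Q is negative definite.

negative definite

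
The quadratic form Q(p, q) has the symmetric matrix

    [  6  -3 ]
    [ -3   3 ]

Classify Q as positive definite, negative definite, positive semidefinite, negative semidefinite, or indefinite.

Leading principal minors: Δ_1 = 6, Δ_2 = 9.
All leading principal minors are positive, so by Sylvester's criterion Q is positive definite.

positive definite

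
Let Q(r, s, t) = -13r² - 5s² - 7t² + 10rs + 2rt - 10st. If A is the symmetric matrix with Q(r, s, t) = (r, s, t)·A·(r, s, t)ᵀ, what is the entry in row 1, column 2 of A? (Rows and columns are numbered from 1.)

5

The coefficient of r·s in Q is 10. For a symmetric A this equals A[1,2] + A[2,1] = 2·A[1,2].
So A[1,2] = 10/2 = 5.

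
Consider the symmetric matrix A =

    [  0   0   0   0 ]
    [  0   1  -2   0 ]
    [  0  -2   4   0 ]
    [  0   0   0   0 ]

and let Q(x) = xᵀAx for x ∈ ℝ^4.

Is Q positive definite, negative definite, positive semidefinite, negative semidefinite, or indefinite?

positive semidefinite

Applying the same elementary operations to the rows and columns of A produces a congruent diagonal matrix with entries 0, 1, 0, 0.
So there are 1 positive, 3 zero pivots.
Hence Q is positive semidefinite.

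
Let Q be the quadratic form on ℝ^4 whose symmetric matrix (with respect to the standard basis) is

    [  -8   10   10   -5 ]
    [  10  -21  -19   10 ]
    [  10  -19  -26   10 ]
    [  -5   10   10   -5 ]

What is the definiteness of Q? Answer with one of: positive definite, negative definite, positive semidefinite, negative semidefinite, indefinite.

negative definite

Row-reducing A symmetrically gives the diagonal entries -8, -17/2, -145/17, -15/116.
Counting signs: 4 negative.
Hence Q is negative definite.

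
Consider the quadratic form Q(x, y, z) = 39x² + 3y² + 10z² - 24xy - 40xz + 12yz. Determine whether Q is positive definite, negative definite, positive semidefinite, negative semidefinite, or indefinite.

indefinite

The symmetric matrix is A = [[39, -12, -20], [-12, 3, 6], [-20, 6, 10]].
Applying the same elementary operations to the rows and columns of A produces a congruent diagonal matrix with entries 39, -9/13, -2/9.
Counting signs: 1 positive, 2 negative.
Hence Q is indefinite.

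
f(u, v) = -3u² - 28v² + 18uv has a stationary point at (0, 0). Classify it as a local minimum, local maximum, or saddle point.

The Hessian at the origin is H = [[-6, 18], [18, -56]].
det H = -6·-56 − (18)² = 12 > 0 and H[1,1] = -6 < 0, so H is negative definite.
Therefore the origin is a local maximum.

local maximum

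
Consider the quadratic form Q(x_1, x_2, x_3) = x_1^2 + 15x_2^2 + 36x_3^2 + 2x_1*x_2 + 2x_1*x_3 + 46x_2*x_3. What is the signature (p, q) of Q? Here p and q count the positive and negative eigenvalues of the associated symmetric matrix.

The associated matrix is A = [[1, 1, 1], [1, 15, 23], [1, 23, 36]].
Applying the same elementary operations to the rows and columns of A produces a congruent diagonal matrix with entries 1, 14, 3/7.
Counting signs: 3 positive.

(3, 0)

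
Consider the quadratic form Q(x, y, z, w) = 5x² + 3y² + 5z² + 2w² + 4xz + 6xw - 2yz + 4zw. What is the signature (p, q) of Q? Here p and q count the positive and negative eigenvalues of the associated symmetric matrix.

Write A = [[5, 0, 2, 3], [0, 3, -1, 0], [2, -1, 5, 2], [3, 0, 2, 2]].
Row-reducing A symmetrically gives the diagonal entries 5, 3, 58/15, 1/29.
Counting signs: 4 positive.

(4, 0)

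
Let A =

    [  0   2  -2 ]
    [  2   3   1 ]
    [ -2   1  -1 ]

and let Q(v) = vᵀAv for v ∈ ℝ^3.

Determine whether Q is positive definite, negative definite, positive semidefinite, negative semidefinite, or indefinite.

A is congruent to a diagonal matrix with 2 positive, 1 negative and 0 zero entries, so Q is indefinite.

indefinite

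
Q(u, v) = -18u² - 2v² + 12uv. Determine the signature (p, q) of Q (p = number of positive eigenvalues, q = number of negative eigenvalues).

Write A = [[-18, 6], [6, -2]].
Row-reducing A symmetrically gives the diagonal entries -18, 0.
So there are 1 negative, 1 zero pivots.

(0, 1)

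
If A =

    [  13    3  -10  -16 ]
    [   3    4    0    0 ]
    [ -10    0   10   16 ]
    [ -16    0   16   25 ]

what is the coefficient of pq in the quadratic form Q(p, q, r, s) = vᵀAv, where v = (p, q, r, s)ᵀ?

6

The coefficient of pq is A[1,2] + A[2,1] = 2·3 = 6.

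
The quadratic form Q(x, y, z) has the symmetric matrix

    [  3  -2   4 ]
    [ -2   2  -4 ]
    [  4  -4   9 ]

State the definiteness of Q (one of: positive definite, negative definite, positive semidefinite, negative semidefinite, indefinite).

Symmetric row and column elimination reduces A to a congruent diagonal form with pivots 3, 2/3, 1.
That gives 3 positive pivots.
Hence Q is positive definite.

positive definite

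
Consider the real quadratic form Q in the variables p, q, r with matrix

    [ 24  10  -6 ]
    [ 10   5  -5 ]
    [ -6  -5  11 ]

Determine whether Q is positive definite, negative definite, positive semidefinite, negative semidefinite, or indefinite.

Row-reducing A symmetrically gives the diagonal entries 24, 5/6, 2.
That gives 3 positive pivots.
Hence Q is positive definite.

positive definite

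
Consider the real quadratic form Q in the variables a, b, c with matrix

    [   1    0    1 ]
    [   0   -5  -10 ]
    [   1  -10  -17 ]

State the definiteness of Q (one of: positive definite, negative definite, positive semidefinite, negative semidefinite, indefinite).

indefinite

Row-reducing A symmetrically gives the diagonal entries 1, -5, 2.
That gives 2 positive, 1 negative pivots.
Hence Q is indefinite.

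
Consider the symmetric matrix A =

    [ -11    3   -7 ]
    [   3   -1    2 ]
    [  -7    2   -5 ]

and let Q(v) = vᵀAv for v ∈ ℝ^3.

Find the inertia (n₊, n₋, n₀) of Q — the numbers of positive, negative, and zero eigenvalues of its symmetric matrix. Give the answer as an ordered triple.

(0, 3, 0)

An LDLᵀ factorisation of A has diagonal entries -11, -2/11, -1/2.
That gives 3 negative pivots.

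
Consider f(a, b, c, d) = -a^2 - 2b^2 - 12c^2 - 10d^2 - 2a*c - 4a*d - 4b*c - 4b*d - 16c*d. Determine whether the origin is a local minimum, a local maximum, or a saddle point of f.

The Hessian at the origin is H = [[-2, 0, -2, -4], [0, -4, -4, -4], [-2, -4, -24, -16], [-4, -4, -16, -20]].
Symmetric row and column elimination reduces H to a congruent diagonal form with pivots -2, -4, -18, -40/9.
That gives 4 negative pivots.
H is negative definite, so the origin is a strict local maximum.

local maximum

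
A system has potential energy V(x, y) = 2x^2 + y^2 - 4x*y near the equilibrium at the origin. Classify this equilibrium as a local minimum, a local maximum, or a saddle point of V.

saddle point

The Hessian at the origin is H = [[4, -4], [-4, 2]].
det H = 4·2 − (-4)² = -8 < 0, so H is indefinite.
Therefore the origin is a saddle point.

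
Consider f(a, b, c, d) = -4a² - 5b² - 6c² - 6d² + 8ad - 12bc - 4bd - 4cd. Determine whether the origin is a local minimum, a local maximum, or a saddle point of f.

saddle point

The Hessian at the origin is H = [[-8, 0, 0, 8], [0, -10, -12, -4], [0, -12, -12, -4], [8, -4, -4, -12]].
Congruent diagonalization of H (simultaneous row and column reduction) yields pivots -8, -10, 12/5, -8/3.
Counting signs: 1 positive, 3 negative.
H is indefinite, so the origin is a saddle point.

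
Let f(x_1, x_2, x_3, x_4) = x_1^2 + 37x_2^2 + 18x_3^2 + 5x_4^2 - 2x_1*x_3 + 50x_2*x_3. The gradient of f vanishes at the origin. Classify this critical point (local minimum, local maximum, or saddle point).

The Hessian at the origin is H = [[2, 0, -2, 0], [0, 74, 50, 0], [-2, 50, 36, 0], [0, 0, 0, 10]].
Applying the same elementary operations to the rows and columns of H produces a congruent diagonal matrix with entries 2, 74, 8/37, 10.
Counting signs: 4 positive.
H is positive definite, so the origin is a strict local minimum.

local minimum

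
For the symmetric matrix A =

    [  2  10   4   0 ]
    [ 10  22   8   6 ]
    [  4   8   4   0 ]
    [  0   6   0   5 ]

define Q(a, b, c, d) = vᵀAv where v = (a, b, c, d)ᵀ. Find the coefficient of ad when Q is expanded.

The coefficient of ad is A[1,4] + A[4,1] = 2·0 = 0.

0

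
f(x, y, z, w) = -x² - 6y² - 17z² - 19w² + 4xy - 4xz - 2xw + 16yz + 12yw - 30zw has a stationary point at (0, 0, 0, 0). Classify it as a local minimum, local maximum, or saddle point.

The Hessian at the origin is H = [[-2, 4, -4, -2], [4, -12, 16, 12], [-4, 16, -34, -30], [-2, 12, -30, -38]].
Symmetric row and column elimination reduces H to a congruent diagonal form with pivots -2, -4, -10, -10.
That gives 4 negative pivots.
H is negative definite, so the origin is a strict local maximum.

local maximum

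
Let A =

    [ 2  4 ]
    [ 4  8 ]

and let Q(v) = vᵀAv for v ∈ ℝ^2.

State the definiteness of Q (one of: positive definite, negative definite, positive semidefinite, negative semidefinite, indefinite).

positive semidefinite

Row-reducing A symmetrically gives the diagonal entries 2, 0.
That gives 1 positive, 1 zero pivots.
Hence Q is positive semidefinite.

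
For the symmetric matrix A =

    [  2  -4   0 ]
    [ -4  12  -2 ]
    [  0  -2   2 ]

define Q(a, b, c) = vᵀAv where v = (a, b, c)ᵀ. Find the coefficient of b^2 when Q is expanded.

The coefficient of b^2 is the diagonal entry A[2,2] = 12.

12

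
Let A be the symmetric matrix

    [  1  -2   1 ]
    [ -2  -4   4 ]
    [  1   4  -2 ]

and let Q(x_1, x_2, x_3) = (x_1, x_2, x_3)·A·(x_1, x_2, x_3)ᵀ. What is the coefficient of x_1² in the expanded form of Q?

1

The coefficient of x_1² is the diagonal entry A[1,1] = 1.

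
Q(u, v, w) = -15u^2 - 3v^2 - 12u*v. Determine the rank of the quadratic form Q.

2

The associated matrix is A = [[-15, -6, 0], [-6, -3, 0], [0, 0, 0]].
Row-reducing A symmetrically gives the diagonal entries -15, -3/5, 0.
So there are 2 negative, 1 zero pivots.
The rank is the number of nonzero pivots: 2.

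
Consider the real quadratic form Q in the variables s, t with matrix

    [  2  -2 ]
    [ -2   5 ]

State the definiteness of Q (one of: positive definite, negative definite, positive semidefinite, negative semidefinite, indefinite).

positive definite

For the 2×2 matrix [[2, -2], [-2, 5]]: det = 2·5 − (-2)² = 6, trace = 7.
det > 0 so both eigenvalues share the sign of the trace; trace = 7 > 0 ⇒ both positive.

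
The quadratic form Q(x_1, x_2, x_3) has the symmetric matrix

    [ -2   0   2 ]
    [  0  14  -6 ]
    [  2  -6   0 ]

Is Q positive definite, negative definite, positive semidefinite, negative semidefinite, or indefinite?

Symmetric row and column elimination reduces A to a congruent diagonal form with pivots -2, 14, -4/7.
So there are 1 positive, 2 negative pivots.
Hence Q is indefinite.

indefinite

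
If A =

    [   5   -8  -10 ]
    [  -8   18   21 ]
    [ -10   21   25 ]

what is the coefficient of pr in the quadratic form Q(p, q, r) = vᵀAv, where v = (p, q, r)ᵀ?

The coefficient of pr is A[1,3] + A[3,1] = 2·(-10) = -20.

-20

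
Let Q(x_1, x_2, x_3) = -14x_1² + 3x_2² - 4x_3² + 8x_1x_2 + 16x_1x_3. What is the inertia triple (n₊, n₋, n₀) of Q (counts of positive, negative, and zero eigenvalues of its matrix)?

Write A = [[-14, 4, 8], [4, 3, 0], [8, 0, -4]].
Congruent diagonalization of A (simultaneous row and column reduction) yields pivots -14, 29/7, -20/29.
Counting signs: 1 positive, 2 negative.

(1, 2, 0)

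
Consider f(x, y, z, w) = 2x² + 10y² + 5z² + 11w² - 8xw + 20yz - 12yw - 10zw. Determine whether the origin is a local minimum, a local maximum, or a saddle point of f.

The Hessian at the origin is H = [[4, 0, 0, -8], [0, 20, 20, -12], [0, 20, 10, -10], [-8, -12, -10, 22]].
Congruent diagonalization of H (simultaneous row and column reduction) yields pivots 4, 20, -10, -4/5.
That gives 2 positive, 2 negative pivots.
H is indefinite, so the origin is a saddle point.

saddle point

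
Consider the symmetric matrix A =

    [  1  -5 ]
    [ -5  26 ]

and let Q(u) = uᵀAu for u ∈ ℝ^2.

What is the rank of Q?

An LDLᵀ factorisation of A has diagonal entries 1, 1.
Counting signs: 2 positive.
The rank is the number of nonzero pivots: 2.

2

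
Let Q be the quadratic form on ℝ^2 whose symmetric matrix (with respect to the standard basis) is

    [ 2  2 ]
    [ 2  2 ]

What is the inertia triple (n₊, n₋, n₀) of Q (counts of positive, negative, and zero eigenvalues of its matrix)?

Row-reducing A symmetrically gives the diagonal entries 2, 0.
That gives 1 positive, 1 zero pivots.

(1, 0, 1)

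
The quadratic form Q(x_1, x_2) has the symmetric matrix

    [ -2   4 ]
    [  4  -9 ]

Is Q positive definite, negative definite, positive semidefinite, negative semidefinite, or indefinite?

Leading principal minors: Δ_1 = -2, Δ_2 = 2.
The signs alternate starting with Δ_1 < 0, so by Sylvester's criterion Q is negative definite.

negative definite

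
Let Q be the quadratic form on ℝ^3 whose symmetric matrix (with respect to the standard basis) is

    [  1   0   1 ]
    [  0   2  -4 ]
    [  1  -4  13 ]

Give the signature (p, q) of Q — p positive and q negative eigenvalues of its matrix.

Symmetric row and column elimination reduces A to a congruent diagonal form with pivots 1, 2, 4.
Counting signs: 3 positive.

(3, 0)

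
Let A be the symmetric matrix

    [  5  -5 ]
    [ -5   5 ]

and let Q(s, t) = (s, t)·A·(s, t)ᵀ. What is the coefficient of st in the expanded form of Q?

-10

The coefficient of st is A[1,2] + A[2,1] = 2·(-5) = -10.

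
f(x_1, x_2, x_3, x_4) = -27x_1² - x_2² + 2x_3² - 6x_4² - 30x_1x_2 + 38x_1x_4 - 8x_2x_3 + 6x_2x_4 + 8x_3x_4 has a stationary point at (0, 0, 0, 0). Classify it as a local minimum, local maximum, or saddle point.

saddle point

The Hessian at the origin is H = [[-54, -30, 0, 38], [-30, -2, -8, 6], [0, -8, 4, 8], [38, 6, 8, -12]].
Applying the same elementary operations to the rows and columns of H produces a congruent diagonal matrix with entries -54, 44/3, -4/11, -2/3.
Counting signs: 1 positive, 3 negative.
H is indefinite, so the origin is a saddle point.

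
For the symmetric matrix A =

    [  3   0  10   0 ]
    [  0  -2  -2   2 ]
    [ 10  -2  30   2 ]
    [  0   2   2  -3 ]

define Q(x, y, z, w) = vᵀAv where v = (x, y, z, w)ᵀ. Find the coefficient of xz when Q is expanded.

The coefficient of xz is A[1,3] + A[3,1] = 2·10 = 20.

20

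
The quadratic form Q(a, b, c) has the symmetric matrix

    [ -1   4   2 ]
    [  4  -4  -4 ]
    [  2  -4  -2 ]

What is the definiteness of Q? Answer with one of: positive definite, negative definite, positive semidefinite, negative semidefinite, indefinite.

indefinite

Applying the same elementary operations to the rows and columns of A produces a congruent diagonal matrix with entries -1, 12, 2/3.
So there are 2 positive, 1 negative pivots.
Hence Q is indefinite.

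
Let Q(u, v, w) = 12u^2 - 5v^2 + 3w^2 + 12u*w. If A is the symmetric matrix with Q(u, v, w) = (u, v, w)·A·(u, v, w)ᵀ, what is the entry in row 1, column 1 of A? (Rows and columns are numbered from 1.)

The coefficient of u^2 in Q is 12, and that is exactly A[1,1].

12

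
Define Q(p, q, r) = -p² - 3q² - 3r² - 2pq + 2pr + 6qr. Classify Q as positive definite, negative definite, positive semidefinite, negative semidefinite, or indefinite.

The associated matrix is A = [[-1, -1, 1], [-1, -3, 3], [1, 3, -3]].
Applying the same elementary operations to the rows and columns of A produces a congruent diagonal matrix with entries -1, -2, 0.
So there are 2 negative, 1 zero pivots.
Hence Q is negative semidefinite.

negative semidefinite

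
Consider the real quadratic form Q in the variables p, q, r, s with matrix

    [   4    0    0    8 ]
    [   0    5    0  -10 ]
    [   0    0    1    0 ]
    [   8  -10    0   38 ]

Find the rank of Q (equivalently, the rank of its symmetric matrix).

4

Congruent diagonalization of A (simultaneous row and column reduction) yields pivots 4, 5, 1, 2.
Counting signs: 4 positive.
The rank is the number of nonzero pivots: 4.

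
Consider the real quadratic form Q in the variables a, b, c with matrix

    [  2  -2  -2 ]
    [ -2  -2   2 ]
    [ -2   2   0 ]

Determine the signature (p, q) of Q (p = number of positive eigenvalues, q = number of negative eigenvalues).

(1, 2)

An LDLᵀ factorisation of A has diagonal entries 2, -4, -2.
That gives 1 positive, 2 negative pivots.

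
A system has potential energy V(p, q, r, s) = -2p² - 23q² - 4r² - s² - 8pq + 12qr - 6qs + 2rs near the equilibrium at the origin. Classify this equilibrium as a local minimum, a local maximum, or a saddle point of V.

local maximum

The Hessian at the origin is H = [[-4, -8, 0, 0], [-8, -46, 12, -6], [0, 12, -8, 2], [0, -6, 2, -2]].
Row-reducing H symmetrically gives the diagonal entries -4, -30, -16/5, -3/4.
Counting signs: 4 negative.
H is negative definite, so the origin is a strict local maximum.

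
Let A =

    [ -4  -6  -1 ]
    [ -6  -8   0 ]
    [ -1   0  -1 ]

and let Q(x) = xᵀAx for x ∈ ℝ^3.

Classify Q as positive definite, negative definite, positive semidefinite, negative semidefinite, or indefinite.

Applying the same elementary operations to the rows and columns of A produces a congruent diagonal matrix with entries -4, 1, -3.
So there are 1 positive, 2 negative pivots.
Hence Q is indefinite.

indefinite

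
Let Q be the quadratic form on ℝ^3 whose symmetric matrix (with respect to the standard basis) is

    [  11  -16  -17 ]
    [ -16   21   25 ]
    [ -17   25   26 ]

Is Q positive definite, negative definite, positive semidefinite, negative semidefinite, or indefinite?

indefinite

An LDLᵀ factorisation of A has diagonal entries 11, -25/11, -6/25.
Counting signs: 1 positive, 2 negative.
Hence Q is indefinite.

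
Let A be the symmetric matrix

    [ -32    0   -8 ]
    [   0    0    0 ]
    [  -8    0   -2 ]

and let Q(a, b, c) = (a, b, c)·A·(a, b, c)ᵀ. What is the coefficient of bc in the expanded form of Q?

The coefficient of bc is A[2,3] + A[3,2] = 2·0 = 0.

0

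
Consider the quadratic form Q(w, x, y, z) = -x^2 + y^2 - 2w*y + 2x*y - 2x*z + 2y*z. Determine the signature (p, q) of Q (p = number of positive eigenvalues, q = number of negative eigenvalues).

The symmetric matrix is A = [[0, 0, -1, 0], [0, -1, 1, -1], [-1, 1, 1, 1], [0, -1, 1, 0]].
By Sylvester's law of inertia any congruent diagonalization of A has 2 positive, 2 negative and 0 zero entries.

(2, 2)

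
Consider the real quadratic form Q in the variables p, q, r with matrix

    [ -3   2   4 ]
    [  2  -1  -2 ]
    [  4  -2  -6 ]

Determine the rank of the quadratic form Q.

Symmetric row and column elimination reduces A to a congruent diagonal form with pivots -3, 1/3, -2.
So there are 1 positive, 2 negative pivots.
The rank is the number of nonzero pivots: 3.

3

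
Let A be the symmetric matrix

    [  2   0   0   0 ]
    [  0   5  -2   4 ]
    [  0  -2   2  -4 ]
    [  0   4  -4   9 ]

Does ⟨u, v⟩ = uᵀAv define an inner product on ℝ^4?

yes

Leading principal minors: Δ_1 = 2, Δ_2 = 10, Δ_3 = 12, Δ_4 = 12.
All leading principal minors are positive, so by Sylvester's criterion Q is positive definite.
⟨·,·⟩ is an inner product exactly when A is positive definite.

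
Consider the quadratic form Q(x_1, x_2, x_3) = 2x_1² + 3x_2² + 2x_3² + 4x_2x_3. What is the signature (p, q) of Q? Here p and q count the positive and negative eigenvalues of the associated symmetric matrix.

The symmetric matrix is A = [[2, 0, 0], [0, 3, 2], [0, 2, 2]].
Symmetric row and column elimination reduces A to a congruent diagonal form with pivots 2, 3, 2/3.
Counting signs: 3 positive.

(3, 0)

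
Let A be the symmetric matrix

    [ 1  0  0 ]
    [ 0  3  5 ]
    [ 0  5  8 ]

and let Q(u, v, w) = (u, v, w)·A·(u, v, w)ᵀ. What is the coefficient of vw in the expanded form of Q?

10

The coefficient of vw is A[2,3] + A[3,2] = 2·5 = 10.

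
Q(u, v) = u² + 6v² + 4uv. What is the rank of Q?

Write A = [[1, 2], [2, 6]].
An LDLᵀ factorisation of A has diagonal entries 1, 2.
That gives 2 positive pivots.
The rank is the number of nonzero pivots: 2.

2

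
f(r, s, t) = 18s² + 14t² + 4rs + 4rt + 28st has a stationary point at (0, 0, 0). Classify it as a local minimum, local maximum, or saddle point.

saddle point

The Hessian at the origin is H = [[0, 4, 4], [4, 36, 28], [4, 28, 28]].
H is indefinite, so the origin is a saddle point.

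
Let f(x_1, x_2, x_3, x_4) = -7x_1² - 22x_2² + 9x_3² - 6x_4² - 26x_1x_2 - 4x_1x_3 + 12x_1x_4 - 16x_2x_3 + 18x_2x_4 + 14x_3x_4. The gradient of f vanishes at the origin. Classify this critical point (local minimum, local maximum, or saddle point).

The Hessian at the origin is H = [[-14, -26, -4, 12], [-26, -44, -16, 18], [-4, -16, 18, 14], [12, 18, 14, -12]].
Symmetric row and column elimination reduces H to a congruent diagonal form with pivots -14, 30/7, 2, -8.
That gives 2 positive, 2 negative pivots.
H is indefinite, so the origin is a saddle point.

saddle point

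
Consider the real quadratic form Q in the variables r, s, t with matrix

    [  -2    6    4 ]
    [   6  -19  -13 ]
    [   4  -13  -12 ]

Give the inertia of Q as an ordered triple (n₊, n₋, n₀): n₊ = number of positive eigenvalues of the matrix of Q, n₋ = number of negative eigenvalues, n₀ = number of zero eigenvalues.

(0, 3, 0)

Applying the same elementary operations to the rows and columns of A produces a congruent diagonal matrix with entries -2, -1, -3.
So there are 3 negative pivots.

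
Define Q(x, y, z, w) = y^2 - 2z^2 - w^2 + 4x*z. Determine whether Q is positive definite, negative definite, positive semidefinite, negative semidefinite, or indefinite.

The symmetric matrix is A = [[0, 0, 2, 0], [0, 1, 0, 0], [2, 0, -2, 0], [0, 0, 0, -1]].
A is congruent to a diagonal matrix with 2 positive, 2 negative and 0 zero entries, so Q is indefinite.

indefinite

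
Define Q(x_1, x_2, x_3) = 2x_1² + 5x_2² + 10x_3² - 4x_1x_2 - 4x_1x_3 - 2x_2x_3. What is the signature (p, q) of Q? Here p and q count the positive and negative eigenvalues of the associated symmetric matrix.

The symmetric matrix is A = [[2, -2, -2], [-2, 5, -1], [-2, -1, 10]].
Row-reducing A symmetrically gives the diagonal entries 2, 3, 5.
Counting signs: 3 positive.

(3, 0)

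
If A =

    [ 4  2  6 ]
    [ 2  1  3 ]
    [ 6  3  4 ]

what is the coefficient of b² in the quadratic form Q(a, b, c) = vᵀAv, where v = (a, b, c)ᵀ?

1

The coefficient of b² is the diagonal entry A[2,2] = 1.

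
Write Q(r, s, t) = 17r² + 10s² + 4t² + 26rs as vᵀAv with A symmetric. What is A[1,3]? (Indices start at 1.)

0

The coefficient of r·t in Q is 0. For a symmetric A this equals A[1,3] + A[3,1] = 2·A[1,3].
So A[1,3] = 0/2 = 0.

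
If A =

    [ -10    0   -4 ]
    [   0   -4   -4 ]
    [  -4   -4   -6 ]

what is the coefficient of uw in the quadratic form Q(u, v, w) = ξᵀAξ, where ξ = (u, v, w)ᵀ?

The coefficient of uw is A[1,3] + A[3,1] = 2·(-4) = -8.

-8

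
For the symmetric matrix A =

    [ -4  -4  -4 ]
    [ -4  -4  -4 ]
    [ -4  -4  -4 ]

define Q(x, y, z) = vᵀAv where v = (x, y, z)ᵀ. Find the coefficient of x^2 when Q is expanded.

-4

The coefficient of x^2 is the diagonal entry A[1,1] = -4.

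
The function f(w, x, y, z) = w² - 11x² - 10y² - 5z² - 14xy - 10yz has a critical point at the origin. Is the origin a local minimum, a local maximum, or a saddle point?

saddle point

The Hessian at the origin is H = [[2, 0, 0, 0], [0, -22, -14, 0], [0, -14, -20, -10], [0, 0, -10, -10]].
An LDLᵀ factorisation of H has diagonal entries 2, -22, -122/11, -60/61.
Counting signs: 1 positive, 3 negative.
H is indefinite, so the origin is a saddle point.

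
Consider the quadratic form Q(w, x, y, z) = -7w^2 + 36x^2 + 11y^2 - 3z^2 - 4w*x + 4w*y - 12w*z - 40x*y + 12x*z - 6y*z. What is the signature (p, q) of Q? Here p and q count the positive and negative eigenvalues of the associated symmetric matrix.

(2, 2)

The symmetric matrix is A = [[-7, -2, 2, -6], [-2, 36, -20, 6], [2, -20, 11, -3], [-6, 6, -3, -3]].
By Sylvester's law of inertia any congruent diagonalization of A has 2 positive, 2 negative and 0 zero entries.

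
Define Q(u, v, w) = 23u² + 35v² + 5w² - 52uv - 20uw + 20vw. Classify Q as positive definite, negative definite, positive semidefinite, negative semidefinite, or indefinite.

positive definite

The symmetric matrix of Q is A = [[23, -26, -10], [-26, 35, 10], [-10, 10, 5]].
Leading principal minors: Δ_1 = 23, Δ_2 = 129, Δ_3 = 45.
All leading principal minors are positive, so by Sylvester's criterion Q is positive definite.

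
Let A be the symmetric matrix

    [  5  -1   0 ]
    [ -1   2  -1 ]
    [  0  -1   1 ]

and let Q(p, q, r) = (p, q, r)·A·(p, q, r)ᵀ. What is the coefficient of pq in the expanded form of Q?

The coefficient of pq is A[1,2] + A[2,1] = 2·(-1) = -2.

-2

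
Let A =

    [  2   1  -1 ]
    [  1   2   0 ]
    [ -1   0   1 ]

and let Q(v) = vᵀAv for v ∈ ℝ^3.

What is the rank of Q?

Applying the same elementary operations to the rows and columns of A produces a congruent diagonal matrix with entries 2, 3/2, 1/3.
So there are 3 positive pivots.
The rank is the number of nonzero pivots: 3.

3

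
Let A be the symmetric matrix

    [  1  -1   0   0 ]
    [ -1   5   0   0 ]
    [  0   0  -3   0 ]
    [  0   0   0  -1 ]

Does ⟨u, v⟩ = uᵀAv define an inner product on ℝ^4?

An LDLᵀ factorisation of A has diagonal entries 1, 4, -3, -1.
That gives 2 positive, 2 negative pivots.
Hence Q is indefinite.
⟨·,·⟩ is an inner product exactly when A is positive definite.

no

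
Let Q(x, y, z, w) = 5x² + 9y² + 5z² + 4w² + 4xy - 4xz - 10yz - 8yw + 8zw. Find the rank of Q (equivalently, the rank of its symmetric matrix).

The symmetric matrix is A = [[5, 2, -2, 0], [2, 9, -5, -4], [-2, -5, 5, 4], [0, -4, 4, 4]].
Symmetric row and column elimination reduces A to a congruent diagonal form with pivots 5, 41/5, 84/41, 4/21.
Counting signs: 4 positive.
The rank is the number of nonzero pivots: 4.

4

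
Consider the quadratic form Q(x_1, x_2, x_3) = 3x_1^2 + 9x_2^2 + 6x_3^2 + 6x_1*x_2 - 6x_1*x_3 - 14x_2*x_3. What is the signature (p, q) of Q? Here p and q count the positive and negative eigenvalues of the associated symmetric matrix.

(3, 0)

The symmetric matrix is A = [[3, 3, -3], [3, 9, -7], [-3, -7, 6]].
Row-reducing A symmetrically gives the diagonal entries 3, 6, 1/3.
Counting signs: 3 positive.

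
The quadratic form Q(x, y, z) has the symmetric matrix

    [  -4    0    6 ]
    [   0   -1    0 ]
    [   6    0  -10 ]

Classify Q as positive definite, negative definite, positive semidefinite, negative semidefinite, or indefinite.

negative definite

Leading principal minors: Δ_1 = -4, Δ_2 = 4, Δ_3 = -4.
The signs alternate starting with Δ_1 < 0, so by Sylvester's criterion Q is negative definite.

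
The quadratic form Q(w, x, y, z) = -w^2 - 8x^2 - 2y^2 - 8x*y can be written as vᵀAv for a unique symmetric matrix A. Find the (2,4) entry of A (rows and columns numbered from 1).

0

The coefficient of x·z in Q is 0. For a symmetric A this equals A[2,4] + A[4,2] = 2·A[2,4].
So A[2,4] = 0/2 = 0.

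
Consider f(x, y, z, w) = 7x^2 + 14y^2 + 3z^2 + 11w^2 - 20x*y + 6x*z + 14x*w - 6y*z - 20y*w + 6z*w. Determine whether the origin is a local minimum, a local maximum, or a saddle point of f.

saddle point

The Hessian at the origin is H = [[14, -20, 6, 14], [-20, 28, -6, -20], [6, -6, 6, 6], [14, -20, 6, 22]].
Applying the same elementary operations to the rows and columns of H produces a congruent diagonal matrix with entries 14, -4/7, 15, 8.
So there are 3 positive, 1 negative pivots.
H is indefinite, so the origin is a saddle point.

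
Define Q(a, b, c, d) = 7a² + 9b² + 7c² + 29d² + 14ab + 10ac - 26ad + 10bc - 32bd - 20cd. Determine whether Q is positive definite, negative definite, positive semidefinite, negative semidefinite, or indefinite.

positive definite

Write A = [[7, 7, 5, -13], [7, 9, 5, -16], [5, 5, 7, -10], [-13, -16, -10, 29]].
Congruent diagonalization of A (simultaneous row and column reduction) yields pivots 7, 2, 24/7, 5/24.
So there are 4 positive pivots.
Hence Q is positive definite.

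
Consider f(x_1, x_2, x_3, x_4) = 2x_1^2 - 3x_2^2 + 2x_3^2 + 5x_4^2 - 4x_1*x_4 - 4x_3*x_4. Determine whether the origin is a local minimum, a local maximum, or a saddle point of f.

saddle point

The Hessian at the origin is H = [[4, 0, 0, -4], [0, -6, 0, 0], [0, 0, 4, -4], [-4, 0, -4, 10]].
An LDLᵀ factorisation of H has diagonal entries 4, -6, 4, 2.
Counting signs: 3 positive, 1 negative.
H is indefinite, so the origin is a saddle point.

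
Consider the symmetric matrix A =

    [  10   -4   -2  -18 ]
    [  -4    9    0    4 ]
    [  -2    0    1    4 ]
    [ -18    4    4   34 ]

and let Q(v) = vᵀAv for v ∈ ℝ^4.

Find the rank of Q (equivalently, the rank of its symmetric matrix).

An LDLᵀ factorisation of A has diagonal entries 10, 37/5, 19/37, 4/19.
Counting signs: 4 positive.
The rank is the number of nonzero pivots: 4.

4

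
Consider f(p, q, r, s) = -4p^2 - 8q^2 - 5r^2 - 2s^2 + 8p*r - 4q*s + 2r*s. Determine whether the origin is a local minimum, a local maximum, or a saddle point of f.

The Hessian at the origin is H = [[-8, 0, 8, 0], [0, -16, 0, -4], [8, 0, -10, 2], [0, -4, 2, -4]].
An LDLᵀ factorisation of H has diagonal entries -8, -16, -2, -1.
Counting signs: 4 negative.
H is negative definite, so the origin is a strict local maximum.

local maximum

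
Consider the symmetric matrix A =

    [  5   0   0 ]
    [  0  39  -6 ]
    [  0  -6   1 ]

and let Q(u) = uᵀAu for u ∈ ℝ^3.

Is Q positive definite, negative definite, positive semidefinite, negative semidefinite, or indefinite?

positive definite

An LDLᵀ factorisation of A has diagonal entries 5, 39, 1/13.
So there are 3 positive pivots.
Hence Q is positive definite.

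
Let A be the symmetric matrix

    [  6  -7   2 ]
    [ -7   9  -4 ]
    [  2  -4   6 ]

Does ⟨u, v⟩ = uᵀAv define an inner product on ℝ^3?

Leading principal minors: Δ_1 = 6, Δ_2 = 5, Δ_3 = 10.
All leading principal minors are positive, so by Sylvester's criterion Q is positive definite.
⟨·,·⟩ is an inner product exactly when A is positive definite.

yes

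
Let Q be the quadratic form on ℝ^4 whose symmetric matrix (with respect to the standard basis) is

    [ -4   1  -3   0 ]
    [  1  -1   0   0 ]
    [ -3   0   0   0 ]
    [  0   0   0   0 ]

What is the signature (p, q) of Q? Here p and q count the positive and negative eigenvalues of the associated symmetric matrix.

Applying the same elementary operations to the rows and columns of A produces a congruent diagonal matrix with entries -4, -3/4, 3, 0.
So there are 1 positive, 2 negative, 1 zero pivots.

(1, 2)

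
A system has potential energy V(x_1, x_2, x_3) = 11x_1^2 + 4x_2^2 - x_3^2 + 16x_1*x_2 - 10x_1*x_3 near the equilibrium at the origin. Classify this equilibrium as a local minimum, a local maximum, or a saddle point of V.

saddle point

The Hessian at the origin is H = [[22, 16, -10], [16, 8, 0], [-10, 0, -2]].
Symmetric row and column elimination reduces H to a congruent diagonal form with pivots 22, -40/11, 8.
Counting signs: 2 positive, 1 negative.
H is indefinite, so the origin is a saddle point.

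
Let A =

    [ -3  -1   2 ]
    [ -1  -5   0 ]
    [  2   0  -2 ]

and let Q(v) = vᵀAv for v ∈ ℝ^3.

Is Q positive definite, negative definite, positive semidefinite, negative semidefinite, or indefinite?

Leading principal minors: Δ_1 = -3, Δ_2 = 14, Δ_3 = -8.
The signs alternate starting with Δ_1 < 0, so by Sylvester's criterion Q is negative definite.

negative definite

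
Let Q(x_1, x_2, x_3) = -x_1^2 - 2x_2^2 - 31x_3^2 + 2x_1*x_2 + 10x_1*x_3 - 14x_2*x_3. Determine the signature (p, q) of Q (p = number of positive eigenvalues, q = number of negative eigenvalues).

The symmetric matrix is A = [[-1, 1, 5], [1, -2, -7], [5, -7, -31]].
An LDLᵀ factorisation of A has diagonal entries -1, -1, -2.
That gives 3 negative pivots.

(0, 3)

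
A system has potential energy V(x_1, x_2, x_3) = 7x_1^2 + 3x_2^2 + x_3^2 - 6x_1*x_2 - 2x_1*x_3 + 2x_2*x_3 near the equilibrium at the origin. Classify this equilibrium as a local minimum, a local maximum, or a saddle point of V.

The Hessian at the origin is H = [[14, -6, -2], [-6, 6, 2], [-2, 2, 2]].
Row-reducing H symmetrically gives the diagonal entries 14, 24/7, 4/3.
Counting signs: 3 positive.
H is positive definite, so the origin is a strict local minimum.

local minimum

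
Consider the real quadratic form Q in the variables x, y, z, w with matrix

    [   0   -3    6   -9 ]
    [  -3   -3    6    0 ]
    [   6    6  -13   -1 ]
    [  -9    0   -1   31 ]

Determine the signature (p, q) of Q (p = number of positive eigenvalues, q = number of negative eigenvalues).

(2, 2)

By Sylvester's law of inertia any congruent diagonalization of A has 2 positive, 2 negative and 0 zero entries.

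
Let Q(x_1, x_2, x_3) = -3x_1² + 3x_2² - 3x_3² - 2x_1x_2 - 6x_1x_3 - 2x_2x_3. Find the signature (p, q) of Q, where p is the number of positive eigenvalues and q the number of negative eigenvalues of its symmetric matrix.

The symmetric matrix is A = [[-3, -1, -3], [-1, 3, -1], [-3, -1, -3]].
Symmetric row and column elimination reduces A to a congruent diagonal form with pivots -3, 10/3, 0.
Counting signs: 1 positive, 1 negative, 1 zero.

(1, 1)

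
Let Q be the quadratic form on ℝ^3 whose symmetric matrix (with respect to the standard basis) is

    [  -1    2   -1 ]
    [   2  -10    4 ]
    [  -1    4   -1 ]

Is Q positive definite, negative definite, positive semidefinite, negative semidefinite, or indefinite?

indefinite

Symmetric row and column elimination reduces A to a congruent diagonal form with pivots -1, -6, 2/3.
That gives 1 positive, 2 negative pivots.
Hence Q is indefinite.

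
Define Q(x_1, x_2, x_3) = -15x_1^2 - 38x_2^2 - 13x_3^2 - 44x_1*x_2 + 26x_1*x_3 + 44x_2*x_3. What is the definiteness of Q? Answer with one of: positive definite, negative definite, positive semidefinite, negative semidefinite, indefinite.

negative definite

The associated matrix is A = [[-15, -22, 13], [-22, -38, 22], [13, 22, -13]].
Symmetric row and column elimination reduces A to a congruent diagonal form with pivots -15, -86/15, -10/43.
So there are 3 negative pivots.
Hence Q is negative definite.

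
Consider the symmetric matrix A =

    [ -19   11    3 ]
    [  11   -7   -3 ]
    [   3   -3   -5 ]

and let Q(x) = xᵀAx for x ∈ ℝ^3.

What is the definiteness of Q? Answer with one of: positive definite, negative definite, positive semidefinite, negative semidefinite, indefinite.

Leading principal minors: Δ_1 = -19, Δ_2 = 12, Δ_3 = -24.
The signs alternate starting with Δ_1 < 0, so by Sylvester's criterion Q is negative definite.

negative definite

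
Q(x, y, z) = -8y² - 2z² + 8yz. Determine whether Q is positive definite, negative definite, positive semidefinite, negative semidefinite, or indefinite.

negative semidefinite

The associated matrix is A = [[0, 0, 0], [0, -8, 4], [0, 4, -2]].
Applying the same elementary operations to the rows and columns of A produces a congruent diagonal matrix with entries 0, -8, 0.
Counting signs: 1 negative, 2 zero.
Hence Q is negative semidefinite.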